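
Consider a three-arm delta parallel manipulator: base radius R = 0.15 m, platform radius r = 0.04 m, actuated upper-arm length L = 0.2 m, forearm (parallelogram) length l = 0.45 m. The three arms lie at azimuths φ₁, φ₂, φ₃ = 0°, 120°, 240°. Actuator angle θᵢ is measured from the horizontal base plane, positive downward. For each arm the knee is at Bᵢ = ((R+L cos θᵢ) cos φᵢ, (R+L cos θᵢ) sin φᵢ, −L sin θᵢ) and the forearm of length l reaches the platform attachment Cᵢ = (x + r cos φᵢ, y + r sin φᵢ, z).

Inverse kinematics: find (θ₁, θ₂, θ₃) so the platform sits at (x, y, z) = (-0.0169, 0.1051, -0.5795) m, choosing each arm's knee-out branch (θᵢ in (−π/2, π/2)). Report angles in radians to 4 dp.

φ1=0.0° → target in arm frame (-0.0169, 0.1051)
  A cos θ + B sin θ = C:  0.1269·cos θ + -0.5795·sin θ = -0.5012
  √(A²+B²)=0.5932;  θ1 = -1.3552+2.5770 ≈ 1.2218
arm 2 (φ=120.0°): x'=0.0995, y'=-0.0379
  A=0.0105, B=-0.5795, C=(l²−L²−A²−y'²−z²)/(2L)=-0.4372
  √(A²+B²)=0.5796;  θ2 = -1.5526+2.4253 ≈ 0.8727
arm 3 (φ=240.0°): x'=-0.0826, y'=-0.0672
  e−x'=0.1926;  (l²−L²−(e−x')²−y'²−z²)/2L = -0.5373
  θ3 = atan2(B,A) + arccos(C/0.6107) = 1.3964

θ₁ = 1.2218, θ₂ = 0.8727, θ₃ = 1.3964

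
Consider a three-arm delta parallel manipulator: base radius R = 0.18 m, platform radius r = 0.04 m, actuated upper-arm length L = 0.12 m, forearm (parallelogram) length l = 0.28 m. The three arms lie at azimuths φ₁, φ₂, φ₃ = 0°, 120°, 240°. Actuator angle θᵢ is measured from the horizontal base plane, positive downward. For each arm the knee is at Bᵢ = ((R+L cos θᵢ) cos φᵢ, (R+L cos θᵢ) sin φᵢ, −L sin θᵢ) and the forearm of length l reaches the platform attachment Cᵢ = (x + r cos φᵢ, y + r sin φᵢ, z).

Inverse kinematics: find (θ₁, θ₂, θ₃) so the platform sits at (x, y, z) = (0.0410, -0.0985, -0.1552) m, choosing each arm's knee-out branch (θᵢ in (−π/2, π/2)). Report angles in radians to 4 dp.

arm 1 (φ=0.0°): x'=0.0410, y'=-0.0985
  e−x'=0.0990;  (l²−L²−(e−x')²−y'²−z²)/2L = 0.0850
  θ1 = atan2(B,A) + arccos(C/0.1841) = 0.0876
φ2=120.0° → target in arm frame (-0.1058, 0.0137)
  e−x'=0.2458;  (l²−L²−(e−x')²−y'²−z²)/2L = -0.0862
  θ2 = atan2(B,A) + arccos(C/0.2907) = 1.3088
arm 3 (φ=240.0°): x'=0.0648, y'=0.0848
  e−x'=0.0752;  (l²−L²−(e−x')²−y'²−z²)/2L = 0.1128
  √(A²+B²)=0.1725;  θ3 = -1.1196+0.8578 ≈ -0.2619

θ₁ = 0.0876, θ₂ = 1.3088, θ₃ = -0.2619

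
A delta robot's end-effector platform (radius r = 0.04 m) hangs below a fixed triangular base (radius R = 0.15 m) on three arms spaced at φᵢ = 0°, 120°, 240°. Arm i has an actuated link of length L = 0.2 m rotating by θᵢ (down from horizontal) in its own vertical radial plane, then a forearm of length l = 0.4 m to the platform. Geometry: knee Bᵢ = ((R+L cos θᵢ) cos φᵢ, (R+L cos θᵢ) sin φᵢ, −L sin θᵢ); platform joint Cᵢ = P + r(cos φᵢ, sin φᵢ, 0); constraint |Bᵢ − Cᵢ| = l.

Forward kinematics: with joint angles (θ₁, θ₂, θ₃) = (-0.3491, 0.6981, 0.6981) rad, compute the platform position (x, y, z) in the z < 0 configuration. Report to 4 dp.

arm 1 at φ=0.0°: ρ1 = 0.2979;  O1 = (0.2979, 0.0000, 0.0684)
φ2=120.0°: virtual centre (-0.1316, 0.2279, -0.1286), radius l
arm 3 at φ=240.0°: ρ3 = 0.2632;  O3 = (-0.1316, -0.2279, -0.1286)
eliminate P² terms by subtracting sphere 1 from 2 and 3
plane₁₂: -0.8591x+0.4559y+-0.3939z = -0.0076
det = 0.7833;  x = 0.0089+-0.4585z,  y = 0.0000+0.0000z
sphere 1 gives Az²+Bz+C=0 with A=1.2103, B=0.1283, C=-0.0718;  B²−4AC=0.3639;  roots -0.3022, 0.1962;  negative root z = -0.3022
x = 0.1475, y = 0.0000

(0.1475, 0.0000, -0.3022)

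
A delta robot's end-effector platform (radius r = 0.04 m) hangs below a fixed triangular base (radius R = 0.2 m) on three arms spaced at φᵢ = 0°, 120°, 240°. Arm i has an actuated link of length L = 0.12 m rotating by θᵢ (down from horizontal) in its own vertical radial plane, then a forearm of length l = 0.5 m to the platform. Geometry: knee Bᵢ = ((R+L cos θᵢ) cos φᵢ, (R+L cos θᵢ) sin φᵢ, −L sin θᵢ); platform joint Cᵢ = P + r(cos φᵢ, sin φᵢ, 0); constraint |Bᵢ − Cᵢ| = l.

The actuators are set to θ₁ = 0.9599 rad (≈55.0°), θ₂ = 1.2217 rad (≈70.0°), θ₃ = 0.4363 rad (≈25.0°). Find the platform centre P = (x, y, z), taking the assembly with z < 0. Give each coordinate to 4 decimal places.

φ1=0.0°: virtual centre (0.2288, 0.0000, -0.0983), radius l
φ2=120.0°: virtual centre (-0.1005, 0.1741, -0.1128), radius l
φ3=240.0°: virtual centre (-0.1344, -0.2328, -0.0507), radius l
eliminate P² terms by subtracting sphere 1 from 2 and 3
linear system: -0.6587x+0.3482y = -0.0089−-0.0289z; -0.7264x+-0.4655y = 0.0128−0.0952z
Cramer: x(z) = -0.0006+0.0352z;  y(z) = -0.0266+0.1496z
into |P−centre ₁|² = l²: 1.0236z² + 0.1725z + -0.1870 = 0;  Δ = 0.7955;  z = -0.5199 or 0.3514 → z<0 root = -0.5199
x = -0.0188, y = -0.1044

(-0.0188, -0.1044, -0.5199)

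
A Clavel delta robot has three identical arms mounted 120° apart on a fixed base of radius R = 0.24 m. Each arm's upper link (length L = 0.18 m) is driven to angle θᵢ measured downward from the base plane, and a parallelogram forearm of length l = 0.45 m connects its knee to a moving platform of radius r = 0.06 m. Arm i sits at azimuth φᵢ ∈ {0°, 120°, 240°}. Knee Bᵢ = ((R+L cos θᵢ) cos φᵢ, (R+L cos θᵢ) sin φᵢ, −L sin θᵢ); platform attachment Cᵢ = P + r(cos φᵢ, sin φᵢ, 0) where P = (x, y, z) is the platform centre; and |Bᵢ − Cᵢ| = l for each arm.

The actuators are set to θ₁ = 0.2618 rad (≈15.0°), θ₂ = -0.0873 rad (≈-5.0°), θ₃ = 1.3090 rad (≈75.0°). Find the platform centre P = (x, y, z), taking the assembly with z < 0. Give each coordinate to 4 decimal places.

(0.0649, 0.1824, -0.3394)

O1 = (0.3539·cos0.0°, 0.3539·sin0.0°, -0.0466) = (0.3539, 0.0000, -0.0466)
φ2=120.0°: virtual centre (-0.1797, 0.3112, 0.0157), radius l
O3 = (0.2266·cos240.0°, 0.2266·sin240.0°, -0.1739) = (-0.1133, -0.1962, -0.1739)
|O₂|²−|O₁|² = 0.0020;  |O₃|²−|O₁|² = -0.0458
[-1.0670 0.6224 0.1246]·P = 0.0020;  [-0.9343 -0.3925 -0.2546]·P = -0.0458
Cramer: x(z) = 0.0277-0.1095z;  y(z) = 0.0507-0.3879z
into |P−O₁|² = l²: 1.1625z² + 0.1253z + -0.0914 = 0;  Δ = 0.4407;  z = -0.3394 or 0.2317 → z<0 root = -0.3394
x = 0.0649, y = 0.1824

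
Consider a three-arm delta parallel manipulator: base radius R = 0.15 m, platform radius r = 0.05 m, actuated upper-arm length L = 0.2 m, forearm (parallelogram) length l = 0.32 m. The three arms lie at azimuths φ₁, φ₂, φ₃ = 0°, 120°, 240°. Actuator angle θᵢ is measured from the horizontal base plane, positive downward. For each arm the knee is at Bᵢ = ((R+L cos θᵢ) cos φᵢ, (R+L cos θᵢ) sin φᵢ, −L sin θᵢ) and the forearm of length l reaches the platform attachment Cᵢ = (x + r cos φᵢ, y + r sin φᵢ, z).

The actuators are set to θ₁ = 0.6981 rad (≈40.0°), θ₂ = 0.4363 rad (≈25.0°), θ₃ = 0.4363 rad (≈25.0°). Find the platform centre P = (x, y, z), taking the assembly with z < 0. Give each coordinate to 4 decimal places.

O1 = (0.2532·cos0.0°, 0.2532·sin0.0°, -0.1286) = (0.2532, 0.0000, -0.1286)
arm 2 at φ=120.0°: e+L cos θ2 = 0.2813;  O2 = (-0.1406, 0.2436, -0.0845)
φ3=240.0°: virtual centre (-0.1406, -0.2436, -0.0845), radius l
subtract pairs → two planes through P
plane₁₂: -0.7877x+0.4872y+0.0881z = 0.0056
det = 0.7675;  x = -0.0071+0.1118z,  y = 0.0000+0.0000z
quadratic in z: (1.0125)z²+(0.1989)z+(-0.0181)=0, √Δ=0.3359 → z ∈ {-0.2641, 0.0677}; z = -0.2641 (taking z<0)
x = -0.0367, y = 0.0000

(-0.0367, 0.0000, -0.2641)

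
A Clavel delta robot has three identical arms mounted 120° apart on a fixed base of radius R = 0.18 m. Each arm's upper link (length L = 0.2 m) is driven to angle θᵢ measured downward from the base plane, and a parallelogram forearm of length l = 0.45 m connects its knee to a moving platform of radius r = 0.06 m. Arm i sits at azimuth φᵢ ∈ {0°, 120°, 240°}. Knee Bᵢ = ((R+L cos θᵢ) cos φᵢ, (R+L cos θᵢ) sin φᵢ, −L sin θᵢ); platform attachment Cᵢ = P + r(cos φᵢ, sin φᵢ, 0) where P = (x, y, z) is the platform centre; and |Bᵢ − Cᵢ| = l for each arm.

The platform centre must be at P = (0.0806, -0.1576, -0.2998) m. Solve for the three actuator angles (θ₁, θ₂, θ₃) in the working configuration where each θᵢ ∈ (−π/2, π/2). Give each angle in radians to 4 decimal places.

θ₁ = -0.2615, θ₂ = 0.8726, θ₃ = -0.3491

arm 1 (φ=0.0°): x'=0.0806, y'=-0.1576
  A cos θ + B sin θ = C:  0.0394·cos θ + -0.2998·sin θ = 0.1156
  θ1 = atan2(B,A) + arccos(C/0.3024) = -0.2615
rotate P by −φ2: (-0.1768, 0.0090, -0.2998)
  A cos θ + B sin θ = C:  0.2968·cos θ + -0.2998·sin θ = -0.0389
  θ2 = atan2(B,A) + arccos(C/0.4219) = 0.8726
rotate P by −φ3: (0.0962, 0.1486, -0.2998)
  A=0.0238, B=-0.2998, C=(l²−L²−A²−y'²−z²)/(2L)=0.1249
  γ=atan2(-0.2998,0.0238)=-1.4915;  ψ=arccos(0.4154)=1.1424;  θ3=γ+ψ≈-0.3491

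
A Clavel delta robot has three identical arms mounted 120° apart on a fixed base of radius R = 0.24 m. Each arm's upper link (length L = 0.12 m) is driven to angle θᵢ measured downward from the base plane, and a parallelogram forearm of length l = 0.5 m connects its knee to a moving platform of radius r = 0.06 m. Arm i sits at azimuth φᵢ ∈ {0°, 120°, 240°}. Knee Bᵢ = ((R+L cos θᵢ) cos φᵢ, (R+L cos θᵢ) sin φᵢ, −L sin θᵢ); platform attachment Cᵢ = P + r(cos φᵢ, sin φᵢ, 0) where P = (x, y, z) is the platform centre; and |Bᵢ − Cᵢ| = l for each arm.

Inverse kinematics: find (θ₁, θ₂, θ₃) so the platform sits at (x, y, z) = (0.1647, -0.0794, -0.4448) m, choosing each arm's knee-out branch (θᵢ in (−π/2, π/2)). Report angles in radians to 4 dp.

θ₁ = -0.2622, θ₂ = 1.3083, θ₃ = 0.6976

rotate P by −φ1: (0.1647, -0.0794, -0.4448)
  e−x'=0.0153;  (l²−L²−(e−x')²−y'²−z²)/2L = 0.1301
  √(A²+B²)=0.4451;  θ1 = -1.5364+1.2742 ≈ -0.2622
φ2=120.0° → target in arm frame (-0.1511, -0.1029)
  A=0.3311, B=-0.4448, C=(l²−L²−A²−y'²−z²)/(2L)=-0.3437
  γ=atan2(-0.4448,0.3311)=-0.9309;  ψ=arccos(-0.6197)=2.2392;  θ2=γ+ψ≈1.3083
φ3=240.0° → target in arm frame (-0.0136, 0.1823)
  A=0.1936, B=-0.4448, C=(l²−L²−A²−y'²−z²)/(2L)=-0.1374
  θ3 = atan2(B,A) + arccos(C/0.4851) = 0.6976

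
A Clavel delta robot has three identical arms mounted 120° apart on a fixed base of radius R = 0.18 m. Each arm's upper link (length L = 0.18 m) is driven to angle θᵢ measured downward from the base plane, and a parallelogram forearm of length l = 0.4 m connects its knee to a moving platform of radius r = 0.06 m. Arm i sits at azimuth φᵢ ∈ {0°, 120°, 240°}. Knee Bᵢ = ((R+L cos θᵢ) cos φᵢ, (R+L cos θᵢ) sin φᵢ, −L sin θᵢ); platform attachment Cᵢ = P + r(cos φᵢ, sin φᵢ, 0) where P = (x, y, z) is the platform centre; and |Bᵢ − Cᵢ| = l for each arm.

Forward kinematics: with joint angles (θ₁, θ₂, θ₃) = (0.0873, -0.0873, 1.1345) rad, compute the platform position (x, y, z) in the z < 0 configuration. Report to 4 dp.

(0.0734, 0.1637, -0.3023)

φ1=0.0°: virtual centre (0.2993, 0.0000, -0.0157), radius l
O2 = (0.2993·cos120.0°, 0.2993·sin120.0°, 0.0157) = (-0.1497, 0.2592, 0.0157)
arm 3 at φ=240.0°: (R−r)+L cos θ3 = 0.1961;  O3 = (-0.0980, -0.1698, -0.1631)
subtract pairs → two planes through P
[-0.8979 0.5184 0.0628]·P = 0.0000;  [-0.7947 -0.3396 -0.2949]·P = -0.0248
det = 0.7169;  x = 0.0179+-0.1835z,  y = 0.0310+-0.4389z
sphere 1 gives Az²+Bz+C=0 with A=1.2263, B=0.1074, C=-0.0796;  B²−4AC=0.4020;  roots -0.3023, 0.2147;  negative root z = -0.3023
x = 0.0734, y = 0.1637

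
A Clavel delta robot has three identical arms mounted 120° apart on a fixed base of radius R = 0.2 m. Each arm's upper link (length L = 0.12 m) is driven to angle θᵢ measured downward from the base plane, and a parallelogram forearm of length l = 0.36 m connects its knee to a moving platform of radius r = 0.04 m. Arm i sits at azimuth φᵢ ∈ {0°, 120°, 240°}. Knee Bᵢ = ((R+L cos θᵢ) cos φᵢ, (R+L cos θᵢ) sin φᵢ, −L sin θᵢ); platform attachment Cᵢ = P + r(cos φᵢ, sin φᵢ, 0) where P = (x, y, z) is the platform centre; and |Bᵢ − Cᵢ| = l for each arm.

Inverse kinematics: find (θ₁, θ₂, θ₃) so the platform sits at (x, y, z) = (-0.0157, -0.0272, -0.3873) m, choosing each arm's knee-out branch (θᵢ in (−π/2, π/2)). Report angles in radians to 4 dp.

arm 1 (φ=0.0°): x'=-0.0157, y'=-0.0272
  A=0.1757, B=-0.3873, C=(l²−L²−A²−y'²−z²)/(2L)=-0.2767
  θ1 = atan2(B,A) + arccos(C/0.4253) = 1.1343
arm 2 (φ=120.0°): x'=-0.0157, y'=0.0272
  A cos θ + B sin θ = C:  0.1757·cos θ + -0.3873·sin θ = -0.2767
  θ2 = atan2(B,A) + arccos(C/0.4253) = 1.1344
φ3=240.0° → target in arm frame (0.0314, 0.0000)
  A=0.1286, B=-0.3873, C=(l²−L²−A²−y'²−z²)/(2L)=-0.2139
  γ=atan2(-0.3873,0.1286)=-1.2502;  ψ=arccos(-0.5242)=2.1225;  θ3=γ+ψ≈0.8723

θ₁ = 1.1343, θ₂ = 1.1344, θ₃ = 0.8723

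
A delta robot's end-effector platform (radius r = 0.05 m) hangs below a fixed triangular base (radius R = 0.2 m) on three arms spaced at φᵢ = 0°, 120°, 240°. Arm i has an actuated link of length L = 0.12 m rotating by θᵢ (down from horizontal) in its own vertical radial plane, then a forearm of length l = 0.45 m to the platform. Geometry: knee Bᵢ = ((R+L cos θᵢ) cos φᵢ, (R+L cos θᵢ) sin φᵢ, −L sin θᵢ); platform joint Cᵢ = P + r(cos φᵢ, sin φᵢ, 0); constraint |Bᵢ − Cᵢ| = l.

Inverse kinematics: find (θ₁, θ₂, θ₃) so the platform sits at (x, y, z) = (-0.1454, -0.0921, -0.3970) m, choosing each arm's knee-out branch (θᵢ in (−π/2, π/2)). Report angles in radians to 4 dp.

rotate P by −φ1: (-0.1454, -0.0921, -0.3970)
  A=0.2954, B=-0.3970, C=(l²−L²−A²−y'²−z²)/(2L)=-0.2719
  √(A²+B²)=0.4948;  θ1 = -0.9311+2.1525 ≈ 1.2214
φ2=120.0° → target in arm frame (-0.0071, 0.1720)
  A cos θ + B sin θ = C:  0.1571·cos θ + -0.3970·sin θ = -0.0990
  θ2 = atan2(B,A) + arccos(C/0.4269) = 0.6106
rotate P by −φ3: (0.1525, -0.0799, -0.3970)
  A=-0.0025, B=-0.3970, C=(l²−L²−A²−y'²−z²)/(2L)=0.1004
  γ=atan2(-0.3970,-0.0025)=-1.5770;  ψ=arccos(0.2530)=1.3150;  θ3=γ+ψ≈-0.2620

θ₁ = 1.2214, θ₂ = 0.6106, θ₃ = -0.2620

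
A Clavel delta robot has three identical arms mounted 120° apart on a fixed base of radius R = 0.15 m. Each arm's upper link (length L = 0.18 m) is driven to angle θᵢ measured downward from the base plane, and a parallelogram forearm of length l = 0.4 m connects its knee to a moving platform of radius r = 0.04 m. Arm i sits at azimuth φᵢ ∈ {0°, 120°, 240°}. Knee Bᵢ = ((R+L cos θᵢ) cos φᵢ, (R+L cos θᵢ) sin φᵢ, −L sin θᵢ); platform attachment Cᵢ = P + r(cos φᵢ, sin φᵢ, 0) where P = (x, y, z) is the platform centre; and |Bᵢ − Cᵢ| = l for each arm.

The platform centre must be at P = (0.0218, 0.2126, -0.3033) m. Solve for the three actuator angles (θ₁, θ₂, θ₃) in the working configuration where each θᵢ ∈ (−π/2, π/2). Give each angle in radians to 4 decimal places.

arm 1 (φ=0.0°): x'=0.0218, y'=0.2126
  A=0.0882, B=-0.3033, C=(l²−L²−A²−y'²−z²)/(2L)=-0.0482
  √(A²+B²)=0.3159;  θ1 = -1.2878+1.7241 ≈ 0.4363
rotate P by −φ2: (0.1732, -0.1252, -0.3033)
  e−x'=-0.0632;  (l²−L²−(e−x')²−y'²−z²)/2L = 0.0443
  θ2 = atan2(B,A) + arccos(C/0.3098) = -0.3489
rotate P by −φ3: (-0.1950, -0.0874, -0.3033)
  e−x'=0.3050;  (l²−L²−(e−x')²−y'²−z²)/2L = -0.1807
  √(A²+B²)=0.4301;  θ3 = -0.7826+2.0045 ≈ 1.2219

θ₁ = 0.4363, θ₂ = -0.3489, θ₃ = 1.2219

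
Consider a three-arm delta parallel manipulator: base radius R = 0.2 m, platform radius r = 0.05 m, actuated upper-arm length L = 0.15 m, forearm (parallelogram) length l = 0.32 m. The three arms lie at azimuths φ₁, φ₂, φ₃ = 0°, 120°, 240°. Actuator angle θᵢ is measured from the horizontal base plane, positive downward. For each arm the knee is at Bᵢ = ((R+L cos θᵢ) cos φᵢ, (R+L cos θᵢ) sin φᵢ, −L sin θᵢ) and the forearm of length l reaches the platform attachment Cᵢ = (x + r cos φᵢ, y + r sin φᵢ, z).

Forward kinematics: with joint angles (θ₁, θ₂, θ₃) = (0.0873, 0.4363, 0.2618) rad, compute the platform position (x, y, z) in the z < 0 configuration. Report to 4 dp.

φ1=0.0°: virtual centre (0.2994, 0.0000, -0.0131), radius l
O2 = (0.2859·cos120.0°, 0.2859·sin120.0°, -0.0634) = (-0.1430, 0.2476, -0.0634)
arm 3 at φ=240.0°: (R−r)+L cos θ3 = 0.2949;  O3 = (-0.1474, -0.2554, -0.0388)
subtract pairs → two planes through P
plane₁₂: -0.8848x+0.4953y+-0.1006z = -0.0040
det = 0.8946;  x = 0.0031+-0.0860z,  y = -0.0027+0.0496z
into |P−O₁|² = l²: 1.0098z² + 0.0768z + -0.0144 = 0;  Δ = 0.0640;  z = -0.1633 or 0.0872 → z<0 root = -0.1633
x = 0.0171, y = -0.0108

(0.0171, -0.0108, -0.1633)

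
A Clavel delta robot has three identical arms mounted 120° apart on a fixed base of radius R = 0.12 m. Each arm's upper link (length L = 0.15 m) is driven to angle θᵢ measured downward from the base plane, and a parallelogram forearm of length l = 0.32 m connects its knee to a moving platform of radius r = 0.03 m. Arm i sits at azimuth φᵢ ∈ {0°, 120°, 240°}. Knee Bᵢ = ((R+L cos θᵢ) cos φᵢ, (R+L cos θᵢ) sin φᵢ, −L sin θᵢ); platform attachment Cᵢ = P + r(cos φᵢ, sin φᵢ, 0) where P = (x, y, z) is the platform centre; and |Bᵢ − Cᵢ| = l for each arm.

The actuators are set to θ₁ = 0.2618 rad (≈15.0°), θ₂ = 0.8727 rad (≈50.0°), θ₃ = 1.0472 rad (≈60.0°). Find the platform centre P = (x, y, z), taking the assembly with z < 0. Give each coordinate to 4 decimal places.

arm 1 at φ=0.0°: ρ1 = 0.2349;  S1 = (0.2349, 0.0000, -0.0388)
S2 = (0.1864·cos120.0°, 0.1864·sin120.0°, -0.1149) = (-0.0932, 0.1614, -0.1149)
S3 = (0.1650·cos240.0°, 0.1650·sin240.0°, -0.1299) = (-0.0825, -0.1429, -0.1299)
eliminate P² terms by subtracting sphere 1 from 2 and 3
linear system: -0.6562x+0.3229y = -0.0087−-0.1522z; -0.6348x+-0.2858y = -0.0126−-0.1822z
Cramer: x(z) = 0.0167-0.2607z;  y(z) = 0.0069-0.0584z
quadratic in z: (1.0714)z²+(0.1906)z+(-0.0532)=0, √Δ=0.5143 → z ∈ {-0.3290, 0.1511}; z = -0.3290 (taking z<0)
x = 0.1024, y = 0.0261

(0.1024, 0.0261, -0.3290)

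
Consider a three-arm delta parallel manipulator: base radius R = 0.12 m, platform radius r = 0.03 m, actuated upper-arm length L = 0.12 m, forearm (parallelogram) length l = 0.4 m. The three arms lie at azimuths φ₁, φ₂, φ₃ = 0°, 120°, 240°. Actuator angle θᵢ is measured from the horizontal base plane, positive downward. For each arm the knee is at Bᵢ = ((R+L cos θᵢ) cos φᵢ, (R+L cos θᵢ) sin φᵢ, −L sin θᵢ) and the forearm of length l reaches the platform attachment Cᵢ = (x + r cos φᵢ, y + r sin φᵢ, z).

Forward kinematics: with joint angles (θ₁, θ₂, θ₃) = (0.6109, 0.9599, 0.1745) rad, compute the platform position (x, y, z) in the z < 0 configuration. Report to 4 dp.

(-0.0032, -0.1116, -0.4018)

arm 1 at φ=0.0°: (R−r)+L cos θ1 = 0.1883;  S1 = (0.1883, 0.0000, -0.0688)
arm 2 at φ=120.0°: (R−r)+L cos θ2 = 0.1588;  S2 = (-0.0794, 0.1376, -0.0983)
arm 3 at φ=240.0°: (R−r)+L cos θ3 = 0.2082;  S3 = (-0.1041, -0.1803, -0.0208)
subtract pairs → two planes through P
linear system: -0.5354x+0.2751y = -0.0053−-0.0589z; -0.5848x+-0.3606y = 0.0036−0.0960z
det = 0.3539;  x = 0.0026+0.0146z,  y = -0.0142+0.2426z
sphere 1 gives Az²+Bz+C=0 with A=1.0591, B=0.1254, C=-0.1206;  B²−4AC=0.5265;  roots -0.4018, 0.2834;  negative root z = -0.4018
x = -0.0032, y = -0.1116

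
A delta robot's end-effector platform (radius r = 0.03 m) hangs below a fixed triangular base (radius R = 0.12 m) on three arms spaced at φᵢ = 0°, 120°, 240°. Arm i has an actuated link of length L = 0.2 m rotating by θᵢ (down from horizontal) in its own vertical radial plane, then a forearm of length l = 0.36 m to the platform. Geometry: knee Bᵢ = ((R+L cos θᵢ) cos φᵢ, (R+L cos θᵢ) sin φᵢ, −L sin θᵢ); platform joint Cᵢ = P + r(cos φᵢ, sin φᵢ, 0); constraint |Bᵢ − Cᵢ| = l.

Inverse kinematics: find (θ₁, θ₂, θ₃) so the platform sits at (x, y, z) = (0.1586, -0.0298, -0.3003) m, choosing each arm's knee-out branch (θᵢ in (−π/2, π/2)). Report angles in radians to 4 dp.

θ₁ = -0.1745, θ₂ = 0.9600, θ₃ = 0.7854

rotate P by −φ1: (0.1586, -0.0298, -0.3003)
  e−x'=-0.0686;  (l²−L²−(e−x')²−y'²−z²)/2L = -0.0154
  √(A²+B²)=0.3080;  θ1 = -1.7954+1.6209 ≈ -0.1745
arm 2 (φ=120.0°): x'=-0.1051, y'=-0.1225
  A=0.1951, B=-0.3003, C=(l²−L²−A²−y'²−z²)/(2L)=-0.1341
  √(A²+B²)=0.3581;  θ2 = -0.9946+1.9546 ≈ 0.9600
arm 3 (φ=240.0°): x'=-0.0535, y'=0.1523
  A=0.1435, B=-0.3003, C=(l²−L²−A²−y'²−z²)/(2L)=-0.1109
  γ=atan2(-0.3003,0.1435)=-1.1250;  ψ=arccos(-0.3331)=1.9104;  θ3=γ+ψ≈0.7854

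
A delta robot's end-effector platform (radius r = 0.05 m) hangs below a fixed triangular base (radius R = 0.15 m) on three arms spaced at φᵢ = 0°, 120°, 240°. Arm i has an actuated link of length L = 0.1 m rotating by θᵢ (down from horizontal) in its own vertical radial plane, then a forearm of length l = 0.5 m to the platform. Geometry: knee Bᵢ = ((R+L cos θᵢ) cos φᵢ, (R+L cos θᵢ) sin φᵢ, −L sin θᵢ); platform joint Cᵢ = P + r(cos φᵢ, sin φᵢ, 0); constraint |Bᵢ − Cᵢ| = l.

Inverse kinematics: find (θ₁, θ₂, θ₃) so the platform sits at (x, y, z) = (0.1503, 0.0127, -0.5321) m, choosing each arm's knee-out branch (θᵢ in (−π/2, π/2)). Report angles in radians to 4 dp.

θ₁ = 0.3488, θ₂ = 1.2208, θ₃ = 1.3083

φ1=0.0° → target in arm frame (0.1503, 0.0127)
  A=-0.0503, B=-0.5321, C=(l²−L²−A²−y'²−z²)/(2L)=-0.2291
  √(A²+B²)=0.5345;  θ1 = -1.6650+2.0138 ≈ 0.3488
rotate P by −φ2: (-0.0642, -0.1365, -0.5321)
  A cos θ + B sin θ = C:  0.1642·cos θ + -0.5321·sin θ = -0.4436
  √(A²+B²)=0.5568;  θ2 = -1.2716+2.4924 ≈ 1.2208
arm 3 (φ=240.0°): x'=-0.0861, y'=0.1238
  A cos θ + B sin θ = C:  0.1861·cos θ + -0.5321·sin θ = -0.4656
  √(A²+B²)=0.5637;  θ3 = -1.2343+2.5425 ≈ 1.3083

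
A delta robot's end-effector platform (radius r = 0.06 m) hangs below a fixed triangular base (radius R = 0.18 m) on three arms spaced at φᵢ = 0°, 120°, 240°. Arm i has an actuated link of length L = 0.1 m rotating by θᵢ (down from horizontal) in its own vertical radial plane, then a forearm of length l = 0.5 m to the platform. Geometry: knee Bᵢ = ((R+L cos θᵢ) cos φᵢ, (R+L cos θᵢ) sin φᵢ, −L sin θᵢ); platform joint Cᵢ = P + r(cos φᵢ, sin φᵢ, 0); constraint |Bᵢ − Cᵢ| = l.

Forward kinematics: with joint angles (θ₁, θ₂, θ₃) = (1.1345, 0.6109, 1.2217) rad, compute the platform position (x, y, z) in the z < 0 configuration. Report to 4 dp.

(-0.0333, 0.0805, -0.5437)

arm 1 at φ=0.0°: ρ1 = 0.1623;  S1 = (0.1623, 0.0000, -0.0906)
S2 = (0.2019·cos120.0°, 0.2019·sin120.0°, -0.0574) = (-0.1010, 0.1749, -0.0574)
S3 = (0.1542·cos240.0°, 0.1542·sin240.0°, -0.0940) = (-0.0771, -0.1335, -0.0940)
subtract pairs → two planes through P
[-0.5264 0.3497 0.0665]·P = 0.0095;  [-0.4787 -0.2671 -0.0067]·P = -0.0019
Cramer: x(z) = -0.0061+0.0501z;  y(z) = 0.0181-0.1148z
into |P−S₁|² = l²: 1.0157z² + 0.1602z + -0.2131 = 0;  Δ = 0.8916;  z = -0.5437 or 0.3859 → z<0 root = -0.5437
x = -0.0333, y = 0.0805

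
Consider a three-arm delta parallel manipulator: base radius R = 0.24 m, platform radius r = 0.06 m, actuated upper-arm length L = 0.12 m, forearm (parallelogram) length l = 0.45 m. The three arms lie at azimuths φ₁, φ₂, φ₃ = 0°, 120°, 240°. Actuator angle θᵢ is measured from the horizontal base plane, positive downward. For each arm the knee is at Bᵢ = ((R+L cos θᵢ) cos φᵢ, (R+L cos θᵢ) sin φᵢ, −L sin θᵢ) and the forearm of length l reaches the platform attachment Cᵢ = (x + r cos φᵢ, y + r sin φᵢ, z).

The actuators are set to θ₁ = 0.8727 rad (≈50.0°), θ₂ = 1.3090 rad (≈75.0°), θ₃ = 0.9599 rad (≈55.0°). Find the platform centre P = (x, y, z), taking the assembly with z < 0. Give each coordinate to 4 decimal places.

(0.0345, -0.0400, -0.4810)

arm 1 at φ=0.0°: (R−r)+L cos θ1 = 0.2571;  S1 = (0.2571, 0.0000, -0.0919)
φ2=120.0°: virtual centre (-0.1055, 0.1828, -0.1159), radius l
S3 = (0.2488·cos240.0°, 0.2488·sin240.0°, -0.0983) = (-0.1244, -0.2155, -0.0983)
|S₂|²−|S₁|² = -0.0166;  |S₃|²−|S₁|² = -0.0030
plane₁₂: -0.7253x+0.3656y+-0.0480z = -0.0166
det = 0.5916;  x = 0.0139+-0.0428z,  y = -0.0177+0.0463z
quadratic in z: (1.0040)z²+(0.2030)z+(-0.1346)=0, √Δ=0.7627 → z ∈ {-0.4810, 0.2787}; z = -0.4810 (taking z<0)
x = 0.0345, y = -0.0400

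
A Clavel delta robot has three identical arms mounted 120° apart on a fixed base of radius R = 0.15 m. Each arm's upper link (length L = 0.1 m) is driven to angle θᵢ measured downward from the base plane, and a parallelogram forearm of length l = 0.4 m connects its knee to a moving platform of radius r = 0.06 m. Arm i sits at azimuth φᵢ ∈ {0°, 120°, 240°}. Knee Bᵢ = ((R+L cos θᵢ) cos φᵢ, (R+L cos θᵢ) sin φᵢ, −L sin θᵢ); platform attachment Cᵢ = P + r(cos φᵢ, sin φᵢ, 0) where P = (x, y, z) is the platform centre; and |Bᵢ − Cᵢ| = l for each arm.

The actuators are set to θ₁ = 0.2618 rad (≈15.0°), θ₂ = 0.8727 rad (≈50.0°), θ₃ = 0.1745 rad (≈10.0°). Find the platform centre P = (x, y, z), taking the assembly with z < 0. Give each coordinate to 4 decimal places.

arm 1 at φ=0.0°: ρ1 = 0.1866;  centre 1 = (0.1866, 0.0000, -0.0259)
arm 2 at φ=120.0°: ρ2 = 0.1543;  centre 2 = (-0.0771, 0.1336, -0.0766)
arm 3 at φ=240.0°: ρ3 = 0.1885;  centre 3 = (-0.0942, -0.1632, -0.0174)
eliminate P² terms by subtracting sphere 1 from 2 and 3
linear system: -0.5275x+0.2672y = -0.0058−-0.1014z; -0.5617x+-0.3265y = 0.0003−0.0170z
Cramer: x(z) = 0.0056-0.0886z;  y(z) = -0.0107+0.2047z
into |P−centre ₁|² = l²: 1.0498z² + 0.0795z + -0.1265 = 0;  Δ = 0.5373;  z = -0.3870 or 0.3113 → z<0 root = -0.3870
x = 0.0399, y = -0.0899

(0.0399, -0.0899, -0.3870)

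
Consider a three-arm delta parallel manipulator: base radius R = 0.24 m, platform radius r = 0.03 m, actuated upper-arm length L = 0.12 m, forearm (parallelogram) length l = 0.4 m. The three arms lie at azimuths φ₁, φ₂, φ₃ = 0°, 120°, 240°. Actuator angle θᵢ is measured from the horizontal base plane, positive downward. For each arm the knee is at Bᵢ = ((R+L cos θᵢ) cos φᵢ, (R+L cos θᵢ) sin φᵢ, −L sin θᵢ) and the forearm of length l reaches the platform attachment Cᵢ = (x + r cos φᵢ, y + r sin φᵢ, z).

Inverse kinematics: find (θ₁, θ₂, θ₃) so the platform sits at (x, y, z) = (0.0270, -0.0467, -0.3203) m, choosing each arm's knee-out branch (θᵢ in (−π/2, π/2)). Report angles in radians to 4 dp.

rotate P by −φ1: (0.0270, -0.0467, -0.3203)
  e−x'=0.1830;  (l²−L²−(e−x')²−y'²−z²)/2L = 0.0306
  √(A²+B²)=0.3689;  θ1 = -1.0517+1.4878 ≈ 0.4361
φ2=120.0° → target in arm frame (-0.0539, 0.0000)
  e−x'=0.2639;  (l²−L²−(e−x')²−y'²−z²)/2L = -0.1111
  γ=atan2(-0.3203,0.2639)=-0.8816;  ψ=arccos(-0.2676)=1.8417;  θ2=γ+ψ≈0.9602
rotate P by −φ3: (0.0269, 0.0467, -0.3203)
  A=0.1831, B=-0.3203, C=(l²−L²−A²−y'²−z²)/(2L)=0.0305
  √(A²+B²)=0.3689;  θ3 = -1.0516+1.4881 ≈ 0.4365

θ₁ = 0.4361, θ₂ = 0.9602, θ₃ = 0.4365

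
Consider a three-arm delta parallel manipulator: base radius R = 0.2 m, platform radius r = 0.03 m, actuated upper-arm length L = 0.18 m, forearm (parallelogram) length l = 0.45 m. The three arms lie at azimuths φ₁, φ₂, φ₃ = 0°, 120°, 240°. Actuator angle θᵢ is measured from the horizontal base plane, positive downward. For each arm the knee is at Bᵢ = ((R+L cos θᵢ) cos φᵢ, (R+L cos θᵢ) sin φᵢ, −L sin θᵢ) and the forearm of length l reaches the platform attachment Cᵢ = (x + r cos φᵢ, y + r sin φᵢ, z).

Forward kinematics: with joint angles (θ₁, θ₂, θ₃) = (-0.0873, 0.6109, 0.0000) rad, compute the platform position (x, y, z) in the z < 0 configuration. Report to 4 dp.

φ1=0.0°: virtual centre (0.3493, 0.0000, 0.0157), radius l
O2 = (0.3174·cos120.0°, 0.3174·sin120.0°, -0.1032) = (-0.1587, 0.2749, -0.1032)
O3 = (0.3500·cos240.0°, 0.3500·sin240.0°, 0.0000) = (-0.1750, -0.3031, 0.0000)
eliminate P² terms by subtracting sphere 1 from 2 and 3
[-1.0161 0.5498 -0.2379]·P = -0.0108;  [-1.0486 -0.6062 -0.0314]·P = 0.0002
det = 1.1925;  x = 0.0054+-0.1354z,  y = -0.0097+0.1824z
sphere 1 gives Az²+Bz+C=0 with A=1.0516, B=0.0582, C=-0.0839;  B²−4AC=0.3562;  roots -0.3114, 0.2561;  negative root z = -0.3114
x = 0.0476, y = -0.0665

(0.0476, -0.0665, -0.3114)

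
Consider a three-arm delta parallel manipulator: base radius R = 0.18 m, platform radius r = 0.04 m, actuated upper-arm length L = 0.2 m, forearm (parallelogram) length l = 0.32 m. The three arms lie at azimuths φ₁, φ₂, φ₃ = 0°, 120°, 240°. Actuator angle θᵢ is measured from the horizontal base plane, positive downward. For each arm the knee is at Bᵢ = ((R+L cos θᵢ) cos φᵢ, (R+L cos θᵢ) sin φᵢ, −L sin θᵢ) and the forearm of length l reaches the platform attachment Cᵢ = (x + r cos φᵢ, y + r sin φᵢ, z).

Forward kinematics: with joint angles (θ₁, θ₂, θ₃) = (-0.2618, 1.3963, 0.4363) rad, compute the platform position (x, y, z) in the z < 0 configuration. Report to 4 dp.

(0.1002, -0.1021, -0.1424)

arm 1 at φ=0.0°: ρ1 = 0.3332;  S1 = (0.3332, 0.0000, 0.0518)
φ2=120.0°: virtual centre (-0.0874, 0.1513, -0.1970), radius l
S3 = (0.3213·cos240.0°, 0.3213·sin240.0°, -0.0845) = (-0.1606, -0.2782, -0.0845)
|S₂|²−|S₁|² = -0.0444;  |S₃|²−|S₁|² = -0.0033
linear system: -0.8411x+0.3026y = -0.0444−-0.4975z; -0.9876x+-0.5564y = -0.0033−-0.2726z
det = 0.7669;  x = 0.0335+-0.4685z,  y = -0.0535+0.3417z
sphere 1 gives Az²+Bz+C=0 with A=1.3362, B=0.1407, C=-0.0071;  B²−4AC=0.0575;  roots -0.1424, 0.0371;  negative root z = -0.1424
x = 0.1002, y = -0.1021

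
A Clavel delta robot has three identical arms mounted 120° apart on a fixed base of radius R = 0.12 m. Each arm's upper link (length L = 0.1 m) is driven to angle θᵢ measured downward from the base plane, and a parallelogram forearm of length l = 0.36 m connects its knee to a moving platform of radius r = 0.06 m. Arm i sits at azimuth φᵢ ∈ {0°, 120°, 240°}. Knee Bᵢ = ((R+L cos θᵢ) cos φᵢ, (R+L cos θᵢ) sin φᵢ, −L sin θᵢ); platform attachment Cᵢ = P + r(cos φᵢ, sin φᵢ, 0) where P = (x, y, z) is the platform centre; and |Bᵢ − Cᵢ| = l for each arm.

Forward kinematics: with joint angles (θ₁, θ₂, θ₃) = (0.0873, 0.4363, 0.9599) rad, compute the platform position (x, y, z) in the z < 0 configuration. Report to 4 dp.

arm 1 at φ=0.0°: (R−r)+L cos θ1 = 0.1596;  O1 = (0.1596, 0.0000, -0.0087)
O2 = (0.1506·cos120.0°, 0.1506·sin120.0°, -0.0423) = (-0.0753, 0.1305, -0.0423)
arm 3 at φ=240.0°: (R−r)+L cos θ3 = 0.1174;  O3 = (-0.0587, -0.1016, -0.0819)
eliminate P² terms by subtracting sphere 1 from 2 and 3
linear system: -0.4699x+0.2609y = -0.0011−-0.0671z; -0.4366x+-0.2033y = -0.0051−-0.1464z
det = 0.2094;  x = 0.0074+-0.2475z,  y = 0.0091+-0.1886z
into |P−O₁|² = l²: 1.0968z² + 0.0894z + -0.1063 = 0;  Δ = 0.4742;  z = -0.3546 or 0.2732 → z<0 root = -0.3546
x = 0.0951, y = 0.0760

(0.0951, 0.0760, -0.3546)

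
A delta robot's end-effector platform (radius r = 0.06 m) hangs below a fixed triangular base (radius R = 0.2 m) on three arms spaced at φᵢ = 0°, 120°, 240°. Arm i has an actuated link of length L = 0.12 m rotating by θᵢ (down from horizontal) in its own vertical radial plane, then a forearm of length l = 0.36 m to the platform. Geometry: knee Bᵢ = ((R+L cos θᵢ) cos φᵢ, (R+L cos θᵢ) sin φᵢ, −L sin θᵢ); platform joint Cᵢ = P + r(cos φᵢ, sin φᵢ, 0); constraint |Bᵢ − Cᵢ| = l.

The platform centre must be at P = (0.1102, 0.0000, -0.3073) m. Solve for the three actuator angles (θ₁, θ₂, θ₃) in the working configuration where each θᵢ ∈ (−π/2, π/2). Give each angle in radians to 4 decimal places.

θ₁ = -0.1749, θ₂ = 0.8727, θ₃ = 0.8727

arm 1 (φ=0.0°): x'=0.1102, y'=0.0000
  A=0.0298, B=-0.3073, C=(l²−L²−A²−y'²−z²)/(2L)=0.0828
  γ=atan2(-0.3073,0.0298)=-1.4741;  ψ=arccos(0.2683)=1.2992;  θ1=γ+ψ≈-0.1749
rotate P by −φ2: (-0.0551, -0.0954, -0.3073)
  e−x'=0.1951;  (l²−L²−(e−x')²−y'²−z²)/2L = -0.1100
  γ=atan2(-0.3073,0.1951)=-1.0051;  ψ=arccos(-0.3023)=1.8779;  θ2=γ+ψ≈0.8727
arm 3 (φ=240.0°): x'=-0.0551, y'=0.0954
  e−x'=0.1951;  (l²−L²−(e−x')²−y'²−z²)/2L = -0.1100
  √(A²+B²)=0.3640;  θ3 = -1.0051+1.8779 ≈ 0.8727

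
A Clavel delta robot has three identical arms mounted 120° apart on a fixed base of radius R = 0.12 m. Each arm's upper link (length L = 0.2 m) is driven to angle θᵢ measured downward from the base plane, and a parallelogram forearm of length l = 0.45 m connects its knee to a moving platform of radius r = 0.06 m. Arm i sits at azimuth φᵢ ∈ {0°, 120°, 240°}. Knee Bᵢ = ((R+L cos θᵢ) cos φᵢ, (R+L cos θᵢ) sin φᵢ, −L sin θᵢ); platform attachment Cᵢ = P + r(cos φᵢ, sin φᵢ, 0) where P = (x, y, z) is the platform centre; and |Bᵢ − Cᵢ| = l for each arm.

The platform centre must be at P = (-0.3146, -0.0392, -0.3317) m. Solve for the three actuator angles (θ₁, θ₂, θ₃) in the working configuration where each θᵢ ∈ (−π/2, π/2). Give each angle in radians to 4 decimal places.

θ₁ = 1.3090, θ₂ = 0.0875, θ₃ = -0.1744

φ1=0.0° → target in arm frame (-0.3146, -0.0392)
  e−x'=0.3746;  (l²−L²−(e−x')²−y'²−z²)/2L = -0.2235
  γ=atan2(-0.3317,0.3746)=-0.7247;  ψ=arccos(-0.4466)=2.0338;  θ1=γ+ψ≈1.3090
arm 2 (φ=120.0°): x'=0.1234, y'=0.2921
  A cos θ + B sin θ = C:  -0.0634·cos θ + -0.3317·sin θ = -0.0921
  γ=atan2(-0.3317,-0.0634)=-1.7595;  ψ=arccos(-0.2727)=1.8470;  θ2=γ+ψ≈0.0875
φ3=240.0° → target in arm frame (0.1912, -0.2529)
  A cos θ + B sin θ = C:  -0.1312·cos θ + -0.3317·sin θ = -0.0717
  γ=atan2(-0.3317,-0.1312)=-1.9476;  ψ=arccos(-0.2010)=1.7732;  θ3=γ+ψ≈-0.1744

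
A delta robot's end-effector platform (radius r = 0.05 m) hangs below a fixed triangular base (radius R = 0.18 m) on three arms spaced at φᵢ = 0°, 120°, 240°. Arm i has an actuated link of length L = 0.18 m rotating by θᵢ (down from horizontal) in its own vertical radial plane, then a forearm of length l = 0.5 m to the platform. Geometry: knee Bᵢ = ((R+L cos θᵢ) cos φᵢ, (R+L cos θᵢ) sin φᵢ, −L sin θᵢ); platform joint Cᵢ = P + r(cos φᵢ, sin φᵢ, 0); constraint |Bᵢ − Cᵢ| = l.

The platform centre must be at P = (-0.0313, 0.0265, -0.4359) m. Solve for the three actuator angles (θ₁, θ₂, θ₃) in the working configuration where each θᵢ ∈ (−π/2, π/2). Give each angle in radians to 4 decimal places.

rotate P by −φ1: (-0.0313, 0.0265, -0.4359)
  e−x'=0.1613;  (l²−L²−(e−x')²−y'²−z²)/2L = 0.0024
  γ=atan2(-0.4359,0.1613)=-1.2164;  ψ=arccos(0.0052)=1.5656;  θ1=γ+ψ≈0.3492
rotate P by −φ2: (0.0386, 0.0139, -0.4359)
  e−x'=0.0914;  (l²−L²−(e−x')²−y'²−z²)/2L = 0.0529
  θ2 = atan2(B,A) + arccos(C/0.4454) = 0.0876
φ3=240.0° → target in arm frame (-0.0073, -0.0404)
  A cos θ + B sin θ = C:  0.1373·cos θ + -0.4359·sin θ = 0.0198
  √(A²+B²)=0.4570;  θ3 = -1.2657+1.5276 ≈ 0.2619

θ₁ = 0.3492, θ₂ = 0.0876, θ₃ = 0.2619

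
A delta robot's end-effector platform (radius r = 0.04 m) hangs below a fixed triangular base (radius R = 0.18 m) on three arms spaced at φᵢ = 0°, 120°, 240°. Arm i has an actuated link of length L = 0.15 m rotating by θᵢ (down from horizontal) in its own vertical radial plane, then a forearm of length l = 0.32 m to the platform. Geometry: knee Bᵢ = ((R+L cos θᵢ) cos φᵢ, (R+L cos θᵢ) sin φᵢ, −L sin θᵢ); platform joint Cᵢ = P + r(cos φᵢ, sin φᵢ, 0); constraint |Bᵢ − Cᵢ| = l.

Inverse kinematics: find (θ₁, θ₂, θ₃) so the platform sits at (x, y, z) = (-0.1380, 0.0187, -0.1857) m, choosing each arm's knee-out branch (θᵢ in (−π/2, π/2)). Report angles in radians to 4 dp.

φ1=0.0° → target in arm frame (-0.1380, 0.0187)
  A=0.2780, B=-0.1857, C=(l²−L²−A²−y'²−z²)/(2L)=-0.1074
  γ=atan2(-0.1857,0.2780)=-0.5889;  ψ=arccos(-0.3212)=1.8978;  θ1=γ+ψ≈1.3089
rotate P by −φ2: (0.0852, 0.1102, -0.1857)
  A cos θ + B sin θ = C:  0.0548·cos θ + -0.1857·sin θ = 0.1009
  γ=atan2(-0.1857,0.0548)=-1.2838;  ψ=arccos(0.5212)=1.0225;  θ2=γ+ψ≈-0.2613
rotate P by −φ3: (0.0528, -0.1289, -0.1857)
  A cos θ + B sin θ = C:  0.0872·cos θ + -0.1857·sin θ = 0.0707
  θ3 = atan2(B,A) + arccos(C/0.2052) = 0.0872

θ₁ = 1.3089, θ₂ = -0.2613, θ₃ = 0.0872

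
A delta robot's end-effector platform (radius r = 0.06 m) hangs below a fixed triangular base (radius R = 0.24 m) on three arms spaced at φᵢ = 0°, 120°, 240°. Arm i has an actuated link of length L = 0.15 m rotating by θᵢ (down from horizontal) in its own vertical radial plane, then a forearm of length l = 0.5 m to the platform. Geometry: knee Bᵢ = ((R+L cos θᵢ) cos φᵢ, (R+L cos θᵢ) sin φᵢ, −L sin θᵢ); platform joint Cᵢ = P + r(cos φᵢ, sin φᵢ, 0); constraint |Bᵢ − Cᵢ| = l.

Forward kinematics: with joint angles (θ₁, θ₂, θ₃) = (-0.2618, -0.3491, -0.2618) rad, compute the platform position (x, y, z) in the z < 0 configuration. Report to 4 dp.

centre 1 = (0.3249·cos0.0°, 0.3249·sin0.0°, 0.0388) = (0.3249, 0.0000, 0.0388)
centre 2 = (0.3210·cos120.0°, 0.3210·sin120.0°, 0.0513) = (-0.1605, 0.2780, 0.0513)
centre 3 = (0.3249·cos240.0°, 0.3249·sin240.0°, 0.0388) = (-0.1624, -0.2814, 0.0388)
eliminate P² terms by subtracting sphere 1 from 2 and 3
[-0.9707 0.5559 0.0250]·P = -0.0014;  [-0.9747 -0.5627 0.0000]·P = 0.0000
Cramer: x(z) = 0.0007+0.0129z;  y(z) = -0.0013-0.0224z
sphere 1 gives Az²+Bz+C=0 with A=1.0007, B=-0.0860, C=-0.1434;  B²−4AC=0.5814;  roots -0.3381, 0.4240;  negative root z = -0.3381
x = -0.0036, y = 0.0063

(-0.0036, 0.0063, -0.3381)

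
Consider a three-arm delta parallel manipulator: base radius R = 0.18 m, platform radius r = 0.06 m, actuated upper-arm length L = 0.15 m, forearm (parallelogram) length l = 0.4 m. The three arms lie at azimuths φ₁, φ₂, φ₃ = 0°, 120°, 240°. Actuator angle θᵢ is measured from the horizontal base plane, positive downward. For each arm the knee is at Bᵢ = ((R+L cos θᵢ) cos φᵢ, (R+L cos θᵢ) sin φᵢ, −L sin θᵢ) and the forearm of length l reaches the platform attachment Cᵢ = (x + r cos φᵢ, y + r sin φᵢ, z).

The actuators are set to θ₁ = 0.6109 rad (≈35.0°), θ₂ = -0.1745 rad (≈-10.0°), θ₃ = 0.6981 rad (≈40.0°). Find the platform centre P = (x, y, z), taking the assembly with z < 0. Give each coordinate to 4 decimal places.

(-0.0460, 0.1037, -0.3425)

φ1=0.0°: virtual centre (0.2429, 0.0000, -0.0860), radius l
arm 2 at φ=120.0°: ρ2 = 0.2677;  O2 = (-0.1339, 0.2319, 0.0260)
arm 3 at φ=240.0°: ρ3 = 0.2349;  O3 = (-0.1175, -0.2034, -0.0964)
eliminate P² terms by subtracting sphere 1 from 2 and 3
linear system: -0.7535x+0.4637y = 0.0060−0.2242z; -0.7206x+-0.4069y = -0.0019−-0.0207z
Cramer: x(z) = -0.0024+0.1273z;  y(z) = 0.0090-0.2765z
quadratic in z: (1.0927)z²+(0.1047)z+(-0.0924)=0, √Δ=0.6439 → z ∈ {-0.3425, 0.2468}; z = -0.3425 (taking z<0)
x = -0.0460, y = 0.1037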